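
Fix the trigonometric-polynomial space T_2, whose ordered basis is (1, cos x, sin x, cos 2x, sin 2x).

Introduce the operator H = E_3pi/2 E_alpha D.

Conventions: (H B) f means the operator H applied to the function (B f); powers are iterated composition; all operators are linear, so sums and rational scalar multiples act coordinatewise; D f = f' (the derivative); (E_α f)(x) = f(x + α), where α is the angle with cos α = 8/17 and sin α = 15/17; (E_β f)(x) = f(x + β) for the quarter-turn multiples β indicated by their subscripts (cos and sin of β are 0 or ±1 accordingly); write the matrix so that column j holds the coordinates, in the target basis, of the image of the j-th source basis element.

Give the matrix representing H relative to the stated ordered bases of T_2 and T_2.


the matrix is [[0, 0, 0, 0, 0]; [0, 8/17, 15/17, 0, 0]; [0, -15/17, 8/17, 0, 0]; [0, 0, 0, 480/289, 322/289]; [0, 0, 0, -322/289, 480/289]] (rows listed top to bottom)

image of 1: 0
image of cos x: (8/17)cos x - (15/17)sin x
image of sin x: (15/17)cos x + (8/17)sin x
image of cos 2x: (480/289)cos 2x - (322/289)sin 2x
image of sin 2x: (322/289)cos 2x + (480/289)sin 2x
each image's coordinates form column j of the matrix


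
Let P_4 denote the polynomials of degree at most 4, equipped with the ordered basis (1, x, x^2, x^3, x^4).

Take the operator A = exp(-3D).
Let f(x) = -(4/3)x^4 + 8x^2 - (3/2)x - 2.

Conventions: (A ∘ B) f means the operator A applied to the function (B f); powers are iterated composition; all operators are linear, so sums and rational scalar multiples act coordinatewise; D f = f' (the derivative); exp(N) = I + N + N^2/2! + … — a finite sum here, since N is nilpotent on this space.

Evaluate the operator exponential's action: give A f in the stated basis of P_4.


order-1 term: 16x^3 - 48x + 9/2
order-2 term: -72x^2 + 72
order-3 term: 144x
order-4 term: -108
the series for exp(-3D) f terminates at order 4
exp(-3D) f = -(4/3)x^4 + 16x^3 - 64x^2 + (189/2)x - 67/2

the image equals g(x) = -(4/3)x^4 + 16x^3 - 64x^2 + (189/2)x - 67/2


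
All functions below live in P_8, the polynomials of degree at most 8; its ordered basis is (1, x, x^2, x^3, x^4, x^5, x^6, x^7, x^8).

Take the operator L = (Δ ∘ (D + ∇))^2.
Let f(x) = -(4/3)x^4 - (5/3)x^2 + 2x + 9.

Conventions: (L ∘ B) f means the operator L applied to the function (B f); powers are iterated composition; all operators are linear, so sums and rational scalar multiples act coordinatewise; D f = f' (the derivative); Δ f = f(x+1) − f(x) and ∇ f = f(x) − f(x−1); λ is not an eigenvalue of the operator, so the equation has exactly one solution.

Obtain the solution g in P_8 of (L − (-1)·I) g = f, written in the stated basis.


write g with unknown coordinates in the stated basis and equate coefficients in (L − (-1)·I) g = f
solving from the highest basis element down gives g = -(4/3)x^4 - (5/3)x^2 + 2x + 137
check: L g = -128
so L g − (-1)·g = -(4/3)x^4 - (5/3)x^2 + 2x + 9 = f ✓

the image equals g(x) = -(4/3)x^4 - (5/3)x^2 + 2x + 137


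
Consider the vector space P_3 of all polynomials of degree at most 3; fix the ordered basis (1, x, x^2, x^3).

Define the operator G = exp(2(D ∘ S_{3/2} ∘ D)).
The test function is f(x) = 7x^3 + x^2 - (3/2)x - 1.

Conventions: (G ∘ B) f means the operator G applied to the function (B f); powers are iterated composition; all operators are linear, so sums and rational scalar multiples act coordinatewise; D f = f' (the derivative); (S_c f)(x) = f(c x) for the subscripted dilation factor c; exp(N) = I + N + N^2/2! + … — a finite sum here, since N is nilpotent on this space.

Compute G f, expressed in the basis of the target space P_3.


g(x) = 7x^3 + x^2 + (375/2)x + 5

order-1 term: 189x + 6
the series for exp(2(D ∘ S_{3/2} ∘ D)) f terminates at order 1
exp(2(D ∘ S_{3/2} ∘ D)) f = 7x^3 + x^2 + (375/2)x + 5


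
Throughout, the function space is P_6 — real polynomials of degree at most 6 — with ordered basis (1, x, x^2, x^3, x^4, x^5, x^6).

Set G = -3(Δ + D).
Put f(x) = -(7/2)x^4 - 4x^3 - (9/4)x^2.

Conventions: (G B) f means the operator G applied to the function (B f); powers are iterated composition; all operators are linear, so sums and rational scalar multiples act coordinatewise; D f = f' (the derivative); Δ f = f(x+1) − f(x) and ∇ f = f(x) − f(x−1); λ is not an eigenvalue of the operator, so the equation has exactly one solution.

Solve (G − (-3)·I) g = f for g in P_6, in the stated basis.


g(x) = -(7/6)x^4 - (32/3)x^3 - (287/4)x^2 - (971/3)x - 8771/12

write g with unknown coordinates in the stated basis and equate coefficients in (G − (-3)·I) g = f
solving from the highest basis element down gives g = -(7/6)x^4 - (32/3)x^3 - (287/4)x^2 - (971/3)x - 8771/12
check: G g = 28x^3 + 213x^2 + 971x + 8771/4
so G g − (-3)·g = -(7/2)x^4 - 4x^3 - (9/4)x^2 = f ✓


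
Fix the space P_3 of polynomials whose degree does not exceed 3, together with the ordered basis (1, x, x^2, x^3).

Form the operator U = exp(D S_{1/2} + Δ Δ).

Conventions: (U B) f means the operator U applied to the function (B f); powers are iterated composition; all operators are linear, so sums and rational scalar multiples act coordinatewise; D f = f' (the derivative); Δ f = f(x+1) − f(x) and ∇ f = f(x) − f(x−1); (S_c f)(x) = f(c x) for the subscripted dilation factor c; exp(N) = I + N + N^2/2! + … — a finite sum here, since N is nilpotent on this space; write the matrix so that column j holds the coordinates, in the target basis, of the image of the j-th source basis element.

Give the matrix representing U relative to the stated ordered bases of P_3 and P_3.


image of 1: 1
image of x: x + 1/2
image of x^2: x^2 + (1/2)x + 17/8
image of x^3: x^3 + (3/8)x^2 + (195/32)x + 505/64
each image's coordinates form column j of the matrix

the matrix is [[1, 1/2, 17/8, 505/64]; [0, 1, 1/2, 195/32]; [0, 0, 1, 3/8]; [0, 0, 0, 1]] (rows listed top to bottom)


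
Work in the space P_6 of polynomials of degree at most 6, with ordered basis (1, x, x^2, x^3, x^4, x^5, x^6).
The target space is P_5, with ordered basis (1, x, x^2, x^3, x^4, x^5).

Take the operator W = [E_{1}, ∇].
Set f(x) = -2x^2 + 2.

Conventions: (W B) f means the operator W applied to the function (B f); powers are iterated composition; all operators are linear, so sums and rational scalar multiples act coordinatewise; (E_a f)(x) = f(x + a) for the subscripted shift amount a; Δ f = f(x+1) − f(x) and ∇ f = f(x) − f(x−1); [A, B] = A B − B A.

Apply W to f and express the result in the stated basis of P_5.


the image equals g(x) = 0

∇ f = -4x + 2
E_{1} ∇ f = -4x - 2
E_{1} f = -2x^2 - 4x
∇ E_{1} f = -4x - 2
[E_{1}, ∇] f = 0


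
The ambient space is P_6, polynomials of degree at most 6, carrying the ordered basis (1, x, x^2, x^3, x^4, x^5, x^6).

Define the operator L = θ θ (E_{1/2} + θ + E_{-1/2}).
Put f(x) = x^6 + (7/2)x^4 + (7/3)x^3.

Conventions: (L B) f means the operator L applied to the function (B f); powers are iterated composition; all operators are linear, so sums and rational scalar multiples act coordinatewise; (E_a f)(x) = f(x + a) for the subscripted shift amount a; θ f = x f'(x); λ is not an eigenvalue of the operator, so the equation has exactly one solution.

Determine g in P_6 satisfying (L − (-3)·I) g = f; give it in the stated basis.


write g with unknown coordinates in the stated basis and equate coefficients in (L − (-3)·I) g = f
solving from the highest basis element down gives g = (1/291)x^6 + (599/19206)x^4 + (7/144)x^3 - (2561/121638)x^2 - (7/576)x
check: L g = (96/97)x^6 + (10904/3201)x^4 + (35/16)x^3 + (2561/40546)x^2 + (7/192)x
so L g − (-3)·g = x^6 + (7/2)x^4 + (7/3)x^3 = f ✓

the image equals g(x) = (1/291)x^6 + (599/19206)x^4 + (7/144)x^3 - (2561/121638)x^2 - (7/576)x


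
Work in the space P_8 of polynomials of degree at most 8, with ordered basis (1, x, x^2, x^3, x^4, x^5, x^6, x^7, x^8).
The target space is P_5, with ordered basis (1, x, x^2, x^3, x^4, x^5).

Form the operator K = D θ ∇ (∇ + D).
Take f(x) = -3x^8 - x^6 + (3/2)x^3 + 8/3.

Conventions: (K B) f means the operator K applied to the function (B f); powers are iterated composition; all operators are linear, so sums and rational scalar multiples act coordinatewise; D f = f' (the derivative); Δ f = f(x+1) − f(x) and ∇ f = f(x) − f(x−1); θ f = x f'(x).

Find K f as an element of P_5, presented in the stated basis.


the image equals g(x) = -12096x^5 + 37800x^4 - 61440x^3 + 54540x^2 - 23928x + 3420

∇ f = -24x^7 + 84x^6 - 174x^5 + 225x^4 - 188x^3 + (207/2)x^2 - (69/2)x + 11/2
D f = -24x^7 - 6x^5 + (9/2)x^2
(∇ + D) f = -48x^7 + 84x^6 - 180x^5 + 225x^4 - 188x^3 + 108x^2 - (69/2)x + 11/2
∇ (∇ + D) f = -336x^6 + 1512x^5 - 3840x^4 + 6060x^3 - 5982x^2 + 3420x - 1735/2
θ ∇ (∇ + D) f = -2016x^6 + 7560x^5 - 15360x^4 + 18180x^3 - 11964x^2 + 3420x
D (θ ∇) (∇ + D) f = -12096x^5 + 37800x^4 - 61440x^3 + 54540x^2 - 23928x + 3420


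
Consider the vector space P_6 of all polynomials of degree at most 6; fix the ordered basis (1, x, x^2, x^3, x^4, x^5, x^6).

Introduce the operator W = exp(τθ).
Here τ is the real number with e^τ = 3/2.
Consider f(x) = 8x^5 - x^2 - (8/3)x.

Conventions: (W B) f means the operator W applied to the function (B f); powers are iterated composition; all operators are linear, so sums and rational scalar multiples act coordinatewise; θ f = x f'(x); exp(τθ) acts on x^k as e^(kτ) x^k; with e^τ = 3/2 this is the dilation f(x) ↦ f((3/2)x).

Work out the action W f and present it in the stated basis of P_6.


the image equals g(x) = (243/4)x^5 - (9/4)x^2 - 4x

exp(τθ) x^k = e^(kτ) x^k; with e^τ = 3/2 this sends x^k to (3/2)^k x^k
x ↦ 3/2 x
x^2 ↦ 9/4 x^2
x^5 ↦ 243/32 x^5
applying this coordinatewise to f: exp(τθ) f = (243/4)x^5 - (9/4)x^2 - 4x


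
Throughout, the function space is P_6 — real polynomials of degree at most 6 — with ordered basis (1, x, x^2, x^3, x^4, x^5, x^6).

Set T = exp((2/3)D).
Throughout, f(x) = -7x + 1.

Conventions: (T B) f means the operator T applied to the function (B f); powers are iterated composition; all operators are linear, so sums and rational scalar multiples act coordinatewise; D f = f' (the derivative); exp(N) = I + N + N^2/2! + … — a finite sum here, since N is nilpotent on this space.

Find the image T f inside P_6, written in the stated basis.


the image equals g(x) = -7x - 11/3

order-1 term: -14/3
the series for exp((2/3)D) f terminates at order 1
exp((2/3)D) f = -7x - 11/3


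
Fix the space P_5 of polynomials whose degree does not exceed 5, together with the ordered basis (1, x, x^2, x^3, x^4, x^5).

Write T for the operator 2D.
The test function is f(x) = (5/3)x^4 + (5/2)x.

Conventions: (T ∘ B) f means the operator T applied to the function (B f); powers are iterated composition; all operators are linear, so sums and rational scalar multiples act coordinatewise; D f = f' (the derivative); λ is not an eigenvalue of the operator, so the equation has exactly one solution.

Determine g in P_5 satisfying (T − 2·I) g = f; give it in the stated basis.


write g with unknown coordinates in the stated basis and equate coefficients in (T − 2·I) g = f
solving from the highest basis element down gives g = -(5/6)x^4 - (10/3)x^3 - 10x^2 - (85/4)x - 85/4
check: T g = -(20/3)x^3 - 20x^2 - 40x - 85/2
so T g − 2·g = (5/3)x^4 + (5/2)x = f ✓

the result is g(x) = -(5/6)x^4 - (10/3)x^3 - 10x^2 - (85/4)x - 85/4


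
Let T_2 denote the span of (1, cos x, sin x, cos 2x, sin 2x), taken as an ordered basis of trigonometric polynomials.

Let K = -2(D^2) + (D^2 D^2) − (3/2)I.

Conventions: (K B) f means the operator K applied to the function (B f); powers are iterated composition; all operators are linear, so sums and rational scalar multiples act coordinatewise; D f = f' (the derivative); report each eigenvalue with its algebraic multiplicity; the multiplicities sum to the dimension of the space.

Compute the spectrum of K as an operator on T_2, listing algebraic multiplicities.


image of 1: -3/2
image of cos x: (3/2)cos x
image of sin x: (3/2)sin x
image of cos 2x: (45/2)cos 2x
image of sin 2x: (45/2)sin 2x
the matrix is diagonal; its diagonal is (-3/2, 3/2, 3/2, 45/2, 45/2)
for a triangular matrix the eigenvalues are the diagonal entries, with algebraic multiplicity their repetition count

λ = -3/2 (multiplicity 1), λ = 3/2 (multiplicity 2), λ = 45/2 (multiplicity 2)


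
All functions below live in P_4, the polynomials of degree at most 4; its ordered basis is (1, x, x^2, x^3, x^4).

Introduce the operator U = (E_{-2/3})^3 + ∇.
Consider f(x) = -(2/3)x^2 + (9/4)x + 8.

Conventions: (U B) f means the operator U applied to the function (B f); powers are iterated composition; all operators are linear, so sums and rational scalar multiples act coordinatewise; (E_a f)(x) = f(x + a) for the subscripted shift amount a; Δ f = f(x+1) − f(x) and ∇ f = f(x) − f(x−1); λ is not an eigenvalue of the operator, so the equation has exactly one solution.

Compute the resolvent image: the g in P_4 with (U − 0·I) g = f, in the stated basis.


write g with unknown coordinates in the stated basis and equate coefficients in (U − 0·I) g = f
solving from the highest basis element down gives g = -(2/3)x^2 + (11/12)x + 131/12
check: U g = -(2/3)x^2 + (9/4)x + 8
so U g − 0·g = -(2/3)x^2 + (9/4)x + 8 = f ✓

the result is g(x) = -(2/3)x^2 + (11/12)x + 131/12


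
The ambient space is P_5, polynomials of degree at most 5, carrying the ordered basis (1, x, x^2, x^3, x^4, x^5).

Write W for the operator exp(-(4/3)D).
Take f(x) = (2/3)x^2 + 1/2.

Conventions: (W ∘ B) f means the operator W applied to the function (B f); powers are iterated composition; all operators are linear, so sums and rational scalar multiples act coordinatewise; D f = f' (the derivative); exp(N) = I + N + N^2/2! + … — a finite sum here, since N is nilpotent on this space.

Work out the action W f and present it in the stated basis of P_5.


order-1 term: -(16/9)x
order-2 term: 32/27
the series for exp(-(4/3)D) f terminates at order 2
exp(-(4/3)D) f = (2/3)x^2 - (16/9)x + 91/54

the result is g(x) = (2/3)x^2 - (16/9)x + 91/54


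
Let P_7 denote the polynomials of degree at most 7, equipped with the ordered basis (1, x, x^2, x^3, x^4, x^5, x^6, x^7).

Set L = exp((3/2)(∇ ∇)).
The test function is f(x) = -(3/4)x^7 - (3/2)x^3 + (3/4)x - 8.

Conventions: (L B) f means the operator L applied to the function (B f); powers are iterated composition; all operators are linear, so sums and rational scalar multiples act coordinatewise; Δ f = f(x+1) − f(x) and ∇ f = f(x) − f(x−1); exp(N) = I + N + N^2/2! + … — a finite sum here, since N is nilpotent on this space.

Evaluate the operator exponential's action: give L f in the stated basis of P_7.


order-1 term: -(189/4)x^5 + (945/4)x^4 - (2205/4)x^3 + (2835/4)x^2 - (2007/4)x + 621/4
order-2 term: -(2835/4)x^3 + (8505/2)x^2 - (36855/4)x + 14175/2
order-3 term: -(8505/4)x + 25515/4
the series for exp((3/2)(∇ ∇)) f terminates at order 3
exp((3/2)(∇ ∇)) f = -(3/4)x^7 - (189/4)x^5 + (945/4)x^4 - (2523/2)x^3 + (19845/4)x^2 - 11841x + 27227/2

g(x) = -(3/4)x^7 - (189/4)x^5 + (945/4)x^4 - (2523/2)x^3 + (19845/4)x^2 - 11841x + 27227/2


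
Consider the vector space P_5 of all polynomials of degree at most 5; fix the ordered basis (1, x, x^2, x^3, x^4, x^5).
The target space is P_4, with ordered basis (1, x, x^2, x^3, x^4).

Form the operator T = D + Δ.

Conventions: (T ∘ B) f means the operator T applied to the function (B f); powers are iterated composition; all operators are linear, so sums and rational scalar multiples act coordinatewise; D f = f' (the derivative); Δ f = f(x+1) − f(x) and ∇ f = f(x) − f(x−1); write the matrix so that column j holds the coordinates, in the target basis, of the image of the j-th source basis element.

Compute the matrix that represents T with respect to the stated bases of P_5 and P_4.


the matrix is [[0, 2, 1, 1, 1, 1]; [0, 0, 4, 3, 4, 5]; [0, 0, 0, 6, 6, 10]; [0, 0, 0, 0, 8, 10]; [0, 0, 0, 0, 0, 10]] (rows listed top to bottom)

image of 1: 0
image of x: 2
image of x^2: 4x + 1
image of x^3: 6x^2 + 3x + 1
image of x^4: 8x^3 + 6x^2 + 4x + 1
image of x^5: 10x^4 + 10x^3 + 10x^2 + 5x + 1
each image's coordinates form column j of the matrix


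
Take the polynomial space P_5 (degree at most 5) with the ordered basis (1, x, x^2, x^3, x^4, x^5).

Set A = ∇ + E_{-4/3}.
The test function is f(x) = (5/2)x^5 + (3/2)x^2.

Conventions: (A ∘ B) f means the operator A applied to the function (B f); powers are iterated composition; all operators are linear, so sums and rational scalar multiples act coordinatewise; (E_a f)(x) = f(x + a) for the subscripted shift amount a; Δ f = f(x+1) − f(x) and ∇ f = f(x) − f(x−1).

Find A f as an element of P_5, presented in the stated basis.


the image equals g(x) = (5/2)x^5 - (25/6)x^4 + (175/9)x^3 - (1769/54)x^2 + (4213/162)x - 1669/243

∇ f = (25/2)x^4 - 25x^3 + 25x^2 - (19/2)x + 1
E_{-4/3} f = (5/2)x^5 - (50/3)x^4 + (400/9)x^3 - (3119/54)x^2 + (2876/81)x - 1912/243
(∇ + E_{-4/3}) f = (5/2)x^5 - (25/6)x^4 + (175/9)x^3 - (1769/54)x^2 + (4213/162)x - 1669/243


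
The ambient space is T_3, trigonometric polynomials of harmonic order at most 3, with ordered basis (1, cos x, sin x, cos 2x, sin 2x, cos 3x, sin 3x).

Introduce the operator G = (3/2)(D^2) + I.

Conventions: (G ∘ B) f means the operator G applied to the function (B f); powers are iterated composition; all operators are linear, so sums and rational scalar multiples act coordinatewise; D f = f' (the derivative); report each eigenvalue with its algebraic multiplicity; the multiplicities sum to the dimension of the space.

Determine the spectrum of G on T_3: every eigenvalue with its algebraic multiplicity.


λ = -25/2 (multiplicity 2), λ = -5 (multiplicity 2), λ = -1/2 (multiplicity 2), λ = 1 (multiplicity 1)

image of 1: 1
image of cos x: -(1/2)cos x
image of sin x: -(1/2)sin x
image of cos 2x: -5cos 2x
image of sin 2x: -5sin 2x
image of cos 3x: -(25/2)cos 3x
image of sin 3x: -(25/2)sin 3x
the matrix is diagonal; its diagonal is (1, -1/2, -1/2, -5, -5, -25/2, -25/2)
for a triangular matrix the eigenvalues are the diagonal entries, with algebraic multiplicity their repetition count


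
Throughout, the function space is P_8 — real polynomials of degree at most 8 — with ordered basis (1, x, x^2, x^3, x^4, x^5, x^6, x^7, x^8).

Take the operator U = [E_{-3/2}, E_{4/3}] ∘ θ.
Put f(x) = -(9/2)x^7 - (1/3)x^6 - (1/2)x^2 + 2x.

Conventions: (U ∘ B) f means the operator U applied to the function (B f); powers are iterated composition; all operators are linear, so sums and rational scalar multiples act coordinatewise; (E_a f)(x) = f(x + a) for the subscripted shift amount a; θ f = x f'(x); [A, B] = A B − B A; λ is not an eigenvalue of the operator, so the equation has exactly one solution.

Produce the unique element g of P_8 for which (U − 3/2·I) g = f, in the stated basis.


the result is g(x) = 3x^7 + (2/9)x^6 + (1/3)x^2 - (4/3)x

write g with unknown coordinates in the stated basis and equate coefficients in (U − 3/2·I) g = f
solving from the highest basis element down gives g = 3x^7 + (2/9)x^6 + (1/3)x^2 - (4/3)x
check: U g = 0
so U g − 3/2·g = -(9/2)x^7 - (1/3)x^6 - (1/2)x^2 + 2x = f ✓


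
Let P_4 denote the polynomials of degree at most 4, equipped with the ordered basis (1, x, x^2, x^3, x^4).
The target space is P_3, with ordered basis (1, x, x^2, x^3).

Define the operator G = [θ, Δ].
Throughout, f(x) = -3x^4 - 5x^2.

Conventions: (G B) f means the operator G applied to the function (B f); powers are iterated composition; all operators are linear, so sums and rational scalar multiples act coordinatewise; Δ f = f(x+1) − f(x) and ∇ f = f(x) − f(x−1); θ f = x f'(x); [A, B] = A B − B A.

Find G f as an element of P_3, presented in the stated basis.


Δ f = -12x^3 - 18x^2 - 22x - 8
θ Δ f = -36x^3 - 36x^2 - 22x
θ f = -12x^4 - 10x^2
Δ θ f = -48x^3 - 72x^2 - 68x - 22
[θ, Δ] f = 12x^3 + 36x^2 + 46x + 22

the result is g(x) = 12x^3 + 36x^2 + 46x + 22


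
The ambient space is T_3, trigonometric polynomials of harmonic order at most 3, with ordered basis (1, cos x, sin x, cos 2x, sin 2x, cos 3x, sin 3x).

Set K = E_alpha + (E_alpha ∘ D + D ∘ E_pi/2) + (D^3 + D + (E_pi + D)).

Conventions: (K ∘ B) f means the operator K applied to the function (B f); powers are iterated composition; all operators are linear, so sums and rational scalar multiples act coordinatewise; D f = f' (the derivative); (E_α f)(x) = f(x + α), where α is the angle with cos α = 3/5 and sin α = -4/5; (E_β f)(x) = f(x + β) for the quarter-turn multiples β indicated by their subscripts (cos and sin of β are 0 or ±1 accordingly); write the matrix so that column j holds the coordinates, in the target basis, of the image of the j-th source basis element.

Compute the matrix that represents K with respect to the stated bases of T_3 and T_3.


the matrix is [[2, 0, 0, 0, 0, 0, 0]; [0, -3/5, 4/5, 0, 0, 0, 0]; [0, -4/5, -3/5, 0, 0, 0, 0]; [0, 0, 0, 66/25, -188/25, 0, 0]; [0, 0, 0, 188/25, 66/25, 0, 0]; [0, 0, 0, 0, 0, 53/25, -604/25]; [0, 0, 0, 0, 0, 604/25, 53/25]] (rows listed top to bottom)

image of 1: 2
image of cos x: -(3/5)cos x - (4/5)sin x
image of sin x: (4/5)cos x - (3/5)sin x
image of cos 2x: (66/25)cos 2x + (188/25)sin 2x
image of sin 2x: -(188/25)cos 2x + (66/25)sin 2x
image of cos 3x: (53/25)cos 3x + (604/25)sin 3x
image of sin 3x: -(604/25)cos 3x + (53/25)sin 3x
each image's coordinates form column j of the matrix


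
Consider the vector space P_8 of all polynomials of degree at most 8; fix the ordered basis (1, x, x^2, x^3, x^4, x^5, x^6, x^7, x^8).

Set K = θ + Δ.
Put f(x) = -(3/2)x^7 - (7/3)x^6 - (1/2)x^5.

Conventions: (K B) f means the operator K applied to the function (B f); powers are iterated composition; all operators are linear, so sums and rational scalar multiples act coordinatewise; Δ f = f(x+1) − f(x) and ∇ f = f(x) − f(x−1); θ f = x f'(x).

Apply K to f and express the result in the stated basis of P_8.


g(x) = -(21/2)x^7 - (49/2)x^6 - 48x^5 - 90x^4 - (625/6)x^3 - (143/2)x^2 - 27x - 13/3

θ f = -(21/2)x^7 - 14x^6 - (5/2)x^5
Δ f = -(21/2)x^6 - (91/2)x^5 - 90x^4 - (625/6)x^3 - (143/2)x^2 - 27x - 13/3
(θ + Δ) f = -(21/2)x^7 - (49/2)x^6 - 48x^5 - 90x^4 - (625/6)x^3 - (143/2)x^2 - 27x - 13/3


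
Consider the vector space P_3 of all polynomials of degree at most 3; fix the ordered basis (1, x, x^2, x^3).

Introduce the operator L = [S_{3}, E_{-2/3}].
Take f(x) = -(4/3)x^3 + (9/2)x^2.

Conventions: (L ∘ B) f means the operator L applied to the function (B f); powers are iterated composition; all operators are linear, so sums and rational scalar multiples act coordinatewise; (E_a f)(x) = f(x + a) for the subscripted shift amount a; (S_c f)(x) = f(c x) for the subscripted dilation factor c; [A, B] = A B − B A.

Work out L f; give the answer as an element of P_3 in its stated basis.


the result is g(x) = -48x^2 + (236/3)x - 2128/81

E_{-2/3} f = -(4/3)x^3 + (43/6)x^2 - (70/9)x + 194/81
S_{3} E_{-2/3} f = -36x^3 + (129/2)x^2 - (70/3)x + 194/81
S_{3} f = -36x^3 + (81/2)x^2
E_{-2/3} S_{3} f = -36x^3 + (225/2)x^2 - 102x + 86/3
[S_{3}, E_{-2/3}] f = -48x^2 + (236/3)x - 2128/81


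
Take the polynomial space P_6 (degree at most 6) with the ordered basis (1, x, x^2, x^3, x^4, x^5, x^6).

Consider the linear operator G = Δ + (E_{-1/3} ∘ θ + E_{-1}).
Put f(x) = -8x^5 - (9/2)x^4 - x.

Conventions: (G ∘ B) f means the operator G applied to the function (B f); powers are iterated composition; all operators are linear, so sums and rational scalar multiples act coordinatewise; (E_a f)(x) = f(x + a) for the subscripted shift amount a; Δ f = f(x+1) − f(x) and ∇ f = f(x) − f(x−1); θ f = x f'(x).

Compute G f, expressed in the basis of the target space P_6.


Δ f = -40x^4 - 98x^3 - 107x^2 - 58x - 27/2
θ f = -40x^5 - 18x^4 - x
E_{-1/3} θ f = -40x^5 + (146/3)x^4 - (184/9)x^3 + (76/27)x^2 - (65/81)x + 67/243
E_{-1} f = -8x^5 + (71/2)x^4 - 62x^3 + 53x^2 - 23x + 9/2
(E_{-1/3} ∘ θ + E_{-1}) f = -48x^5 + (505/6)x^4 - (742/9)x^3 + (1507/27)x^2 - (1928/81)x + 2321/486
(Δ + (E_{-1/3} ∘ θ + E_{-1})) f = -48x^5 + (265/6)x^4 - (1624/9)x^3 - (1382/27)x^2 - (6626/81)x - 2120/243

the result is g(x) = -48x^5 + (265/6)x^4 - (1624/9)x^3 - (1382/27)x^2 - (6626/81)x - 2120/243


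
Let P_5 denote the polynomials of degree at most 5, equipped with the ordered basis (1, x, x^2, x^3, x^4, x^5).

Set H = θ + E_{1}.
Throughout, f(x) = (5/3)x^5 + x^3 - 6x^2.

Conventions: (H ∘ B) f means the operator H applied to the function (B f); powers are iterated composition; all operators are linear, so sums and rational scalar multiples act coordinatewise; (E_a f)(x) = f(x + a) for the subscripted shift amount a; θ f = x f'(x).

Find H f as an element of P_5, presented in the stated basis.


the image equals g(x) = 10x^5 + (25/3)x^4 + (62/3)x^3 + (5/3)x^2 - (2/3)x - 10/3

θ f = (25/3)x^5 + 3x^3 - 12x^2
E_{1} f = (5/3)x^5 + (25/3)x^4 + (53/3)x^3 + (41/3)x^2 - (2/3)x - 10/3
(θ + E_{1}) f = 10x^5 + (25/3)x^4 + (62/3)x^3 + (5/3)x^2 - (2/3)x - 10/3


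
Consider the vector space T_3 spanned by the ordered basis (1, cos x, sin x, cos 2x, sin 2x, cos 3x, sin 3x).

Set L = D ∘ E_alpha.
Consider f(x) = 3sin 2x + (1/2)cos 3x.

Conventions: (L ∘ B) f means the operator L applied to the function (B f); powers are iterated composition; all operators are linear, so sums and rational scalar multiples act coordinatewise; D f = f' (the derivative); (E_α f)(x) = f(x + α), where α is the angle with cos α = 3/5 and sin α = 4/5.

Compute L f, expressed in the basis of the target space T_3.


g(x) = -(42/25)cos 2x - (144/25)sin 2x - (66/125)cos 3x + (351/250)sin 3x

E_alpha f = (72/25)cos 2x - (21/25)sin 2x - (117/250)cos 3x - (22/125)sin 3x
D E_alpha f = -(42/25)cos 2x - (144/25)sin 2x - (66/125)cos 3x + (351/250)sin 3x


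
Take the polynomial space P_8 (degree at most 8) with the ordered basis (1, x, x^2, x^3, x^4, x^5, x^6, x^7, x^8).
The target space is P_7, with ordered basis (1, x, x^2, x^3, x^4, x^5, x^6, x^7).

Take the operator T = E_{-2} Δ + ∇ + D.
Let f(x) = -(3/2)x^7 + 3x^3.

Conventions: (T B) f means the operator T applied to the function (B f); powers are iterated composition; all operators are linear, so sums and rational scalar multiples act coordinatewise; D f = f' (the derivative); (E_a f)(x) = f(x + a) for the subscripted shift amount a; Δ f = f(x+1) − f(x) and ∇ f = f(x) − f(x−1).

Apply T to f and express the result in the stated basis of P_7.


Δ f = -(21/2)x^6 - (63/2)x^5 - (105/2)x^4 - (105/2)x^3 - (45/2)x^2 - (3/2)x + 3/2
E_{-2} Δ f = -(21/2)x^6 + (189/2)x^5 - (735/2)x^4 + (1575/2)x^3 - (1935/2)x^2 + (1269/2)x - 339/2
∇ f = -(21/2)x^6 + (63/2)x^5 - (105/2)x^4 + (105/2)x^3 - (45/2)x^2 + (3/2)x + 3/2
D f = -(21/2)x^6 + 9x^2
(E_{-2} Δ + ∇ + D) f = -(63/2)x^6 + 126x^5 - 420x^4 + 840x^3 - 981x^2 + 636x - 168

the result is g(x) = -(63/2)x^6 + 126x^5 - 420x^4 + 840x^3 - 981x^2 + 636x - 168


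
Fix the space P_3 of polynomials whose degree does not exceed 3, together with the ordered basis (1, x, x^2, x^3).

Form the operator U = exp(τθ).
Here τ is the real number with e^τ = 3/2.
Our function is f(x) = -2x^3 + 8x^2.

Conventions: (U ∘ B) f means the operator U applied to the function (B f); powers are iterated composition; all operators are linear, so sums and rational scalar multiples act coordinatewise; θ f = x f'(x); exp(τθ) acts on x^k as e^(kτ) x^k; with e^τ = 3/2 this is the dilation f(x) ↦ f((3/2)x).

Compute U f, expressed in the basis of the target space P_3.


exp(τθ) x^k = e^(kτ) x^k; with e^τ = 3/2 this sends x^k to (3/2)^k x^k
x^2 ↦ 9/4 x^2
x^3 ↦ 27/8 x^3
applying this coordinatewise to f: exp(τθ) f = -(27/4)x^3 + 18x^2

the image equals g(x) = -(27/4)x^3 + 18x^2


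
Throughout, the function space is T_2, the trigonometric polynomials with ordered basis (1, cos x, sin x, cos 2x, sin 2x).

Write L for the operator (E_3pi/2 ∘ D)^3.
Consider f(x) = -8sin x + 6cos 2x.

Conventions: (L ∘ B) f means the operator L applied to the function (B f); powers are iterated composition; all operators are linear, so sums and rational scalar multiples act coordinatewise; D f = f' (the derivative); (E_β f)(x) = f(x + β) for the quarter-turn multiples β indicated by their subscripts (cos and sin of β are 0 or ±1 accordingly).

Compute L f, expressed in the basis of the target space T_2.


g(x) = -8sin x - 48sin 2x

D f = -8cos x - 12sin 2x
E_3pi/2 D f = -8sin x + 12sin 2x
D (E_3pi/2 ∘ D) f = -8cos x + 24cos 2x
E_3pi/2 D (E_3pi/2 ∘ D) f = -8sin x - 24cos 2x
D (E_3pi/2 ∘ D) (E_3pi/2 ∘ D) f = -8cos x + 48sin 2x
E_3pi/2 D (E_3pi/2 ∘ D) (E_3pi/2 ∘ D) f = -8sin x - 48sin 2x


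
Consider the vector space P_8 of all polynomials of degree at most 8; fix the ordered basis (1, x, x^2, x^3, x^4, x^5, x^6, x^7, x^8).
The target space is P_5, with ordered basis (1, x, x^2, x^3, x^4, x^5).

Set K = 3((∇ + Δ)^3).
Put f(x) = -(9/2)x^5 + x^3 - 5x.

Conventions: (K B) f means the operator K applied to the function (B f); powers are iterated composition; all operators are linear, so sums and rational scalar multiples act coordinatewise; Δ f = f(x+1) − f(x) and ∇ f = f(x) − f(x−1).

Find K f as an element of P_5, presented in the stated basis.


the image equals g(x) = -6480x^2 - 6336

∇ f = -(45/2)x^4 + 45x^3 - 42x^2 + (39/2)x - 17/2
Δ f = -(45/2)x^4 - 45x^3 - 42x^2 - (39/2)x - 17/2
(∇ + Δ) f = -45x^4 - 84x^2 - 17
∇ (∇ + Δ) f = -180x^3 + 270x^2 - 348x + 129
Δ (∇ + Δ) f = -180x^3 - 270x^2 - 348x - 129
(∇ + Δ) (∇ + Δ) f = -360x^3 - 696x
∇ (∇ + Δ) (∇ + Δ) f = -1080x^2 + 1080x - 1056
Δ (∇ + Δ) (∇ + Δ) f = -1080x^2 - 1080x - 1056
(∇ + Δ) (∇ + Δ) (∇ + Δ) f = -2160x^2 - 2112
(3((∇ + Δ)^3)) f = -6480x^2 - 6336


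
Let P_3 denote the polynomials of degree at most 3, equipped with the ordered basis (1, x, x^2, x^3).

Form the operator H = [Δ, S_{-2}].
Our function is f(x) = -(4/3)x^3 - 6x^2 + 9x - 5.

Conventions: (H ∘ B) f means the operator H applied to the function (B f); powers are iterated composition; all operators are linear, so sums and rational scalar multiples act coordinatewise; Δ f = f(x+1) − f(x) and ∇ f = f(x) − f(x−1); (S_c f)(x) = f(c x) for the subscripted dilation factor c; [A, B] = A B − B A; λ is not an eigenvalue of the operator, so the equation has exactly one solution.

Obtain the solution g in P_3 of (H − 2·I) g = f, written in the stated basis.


g(x) = (2/3)x^3 - 9x^2 - (129/2)x + 331/4

write g with unknown coordinates in the stated basis and equate coefficients in (H − 2·I) g = f
solving from the highest basis element down gives g = (2/3)x^3 - 9x^2 - (129/2)x + 331/4
check: H g = -24x^2 - 120x + 321/2
so H g − 2·g = -(4/3)x^3 - 6x^2 + 9x - 5 = f ✓


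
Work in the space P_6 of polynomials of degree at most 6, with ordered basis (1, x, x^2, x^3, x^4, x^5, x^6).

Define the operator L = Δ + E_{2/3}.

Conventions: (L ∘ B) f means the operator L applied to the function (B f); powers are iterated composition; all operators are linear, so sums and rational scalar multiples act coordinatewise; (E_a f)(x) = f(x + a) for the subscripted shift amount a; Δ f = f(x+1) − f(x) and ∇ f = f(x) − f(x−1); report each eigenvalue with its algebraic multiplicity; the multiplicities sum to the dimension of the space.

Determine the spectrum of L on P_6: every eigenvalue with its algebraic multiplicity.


λ = 1 (multiplicity 7)

image of 1: 1
image of x: x + 5/3
image of x^2: x^2 + (10/3)x + 13/9
image of x^3: x^3 + 5x^2 + (13/3)x + 35/27
image of x^4: x^4 + (20/3)x^3 + (26/3)x^2 + (140/27)x + 97/81
image of x^5: x^5 + (25/3)x^4 + (130/9)x^3 + (350/27)x^2 + (485/81)x + 275/243
image of x^6: x^6 + 10x^5 + (65/3)x^4 + (700/27)x^3 + (485/27)x^2 + (550/81)x + 793/729
the matrix is upper triangular; its diagonal is (1, 1, 1, 1, 1, 1, 1)
for a triangular matrix the eigenvalues are the diagonal entries, with algebraic multiplicity their repetition count


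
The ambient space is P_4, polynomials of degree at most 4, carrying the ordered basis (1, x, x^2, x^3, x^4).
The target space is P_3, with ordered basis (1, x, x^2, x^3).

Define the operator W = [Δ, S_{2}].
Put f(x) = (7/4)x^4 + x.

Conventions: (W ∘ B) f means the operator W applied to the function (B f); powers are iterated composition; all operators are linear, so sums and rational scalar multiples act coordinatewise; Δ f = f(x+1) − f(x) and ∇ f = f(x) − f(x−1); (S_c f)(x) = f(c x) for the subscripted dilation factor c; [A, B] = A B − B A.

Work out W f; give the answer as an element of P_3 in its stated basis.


S_{2} f = 28x^4 + 2x
Δ S_{2} f = 112x^3 + 168x^2 + 112x + 30
Δ f = 7x^3 + (21/2)x^2 + 7x + 11/4
S_{2} Δ f = 56x^3 + 42x^2 + 14x + 11/4
[Δ, S_{2}] f = 56x^3 + 126x^2 + 98x + 109/4

the result is g(x) = 56x^3 + 126x^2 + 98x + 109/4


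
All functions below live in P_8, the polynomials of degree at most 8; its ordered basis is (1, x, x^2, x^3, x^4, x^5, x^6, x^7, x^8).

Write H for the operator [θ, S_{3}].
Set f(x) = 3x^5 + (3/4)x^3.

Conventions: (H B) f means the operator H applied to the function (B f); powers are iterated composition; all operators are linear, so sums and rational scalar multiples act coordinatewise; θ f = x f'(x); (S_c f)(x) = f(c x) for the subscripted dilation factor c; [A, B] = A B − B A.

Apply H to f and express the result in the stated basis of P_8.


the result is g(x) = 0

S_{3} f = 729x^5 + (81/4)x^3
θ S_{3} f = 3645x^5 + (243/4)x^3
θ f = 15x^5 + (9/4)x^3
S_{3} θ f = 3645x^5 + (243/4)x^3
[θ, S_{3}] f = 0


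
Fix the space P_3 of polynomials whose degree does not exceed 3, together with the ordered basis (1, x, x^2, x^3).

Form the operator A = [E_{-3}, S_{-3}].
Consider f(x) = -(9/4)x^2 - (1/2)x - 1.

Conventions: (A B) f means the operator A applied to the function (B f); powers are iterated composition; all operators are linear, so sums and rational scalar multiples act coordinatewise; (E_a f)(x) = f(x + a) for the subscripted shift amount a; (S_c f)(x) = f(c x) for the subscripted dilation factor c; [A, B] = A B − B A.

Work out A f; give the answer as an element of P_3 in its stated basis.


S_{-3} f = -(81/4)x^2 + (3/2)x - 1
E_{-3} S_{-3} f = -(81/4)x^2 + 123x - 751/4
E_{-3} f = -(9/4)x^2 + 13x - 79/4
S_{-3} E_{-3} f = -(81/4)x^2 - 39x - 79/4
[E_{-3}, S_{-3}] f = 162x - 168

g(x) = 162x - 168


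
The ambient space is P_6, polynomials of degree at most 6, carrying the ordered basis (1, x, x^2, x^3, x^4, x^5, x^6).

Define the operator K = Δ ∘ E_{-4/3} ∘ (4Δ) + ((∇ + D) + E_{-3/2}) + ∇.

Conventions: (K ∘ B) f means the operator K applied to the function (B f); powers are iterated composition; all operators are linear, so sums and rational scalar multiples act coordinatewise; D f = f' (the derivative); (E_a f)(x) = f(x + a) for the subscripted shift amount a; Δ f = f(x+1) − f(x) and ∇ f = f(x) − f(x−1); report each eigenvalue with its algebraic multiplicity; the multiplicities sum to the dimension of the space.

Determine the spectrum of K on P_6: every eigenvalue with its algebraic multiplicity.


λ = 1 (multiplicity 7)

image of 1: 1
image of x: x + 3/2
image of x^2: x^2 + 3x + 33/4
image of x^3: x^3 + (9/2)x^2 + (99/4)x - 75/8
image of x^4: x^4 + 6x^3 + (99/2)x^2 - (75/2)x + 787/48
image of x^5: x^5 + (15/2)x^4 + (165/2)x^3 - (375/4)x^2 + (3935/48)x - 18913/864
image of x^6: x^6 + 9x^5 + (495/4)x^4 - (375/2)x^3 + (3935/16)x^2 - (18913/144)x + 55651/1728
the matrix is upper triangular; its diagonal is (1, 1, 1, 1, 1, 1, 1)
for a triangular matrix the eigenvalues are the diagonal entries, with algebraic multiplicity their repetition count


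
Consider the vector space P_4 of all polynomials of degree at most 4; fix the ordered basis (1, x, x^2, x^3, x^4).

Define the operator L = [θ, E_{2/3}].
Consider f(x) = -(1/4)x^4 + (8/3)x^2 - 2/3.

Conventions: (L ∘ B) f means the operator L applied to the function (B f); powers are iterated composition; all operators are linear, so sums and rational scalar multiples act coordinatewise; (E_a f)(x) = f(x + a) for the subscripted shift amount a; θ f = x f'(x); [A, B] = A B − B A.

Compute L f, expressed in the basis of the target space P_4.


g(x) = (2/3)x^3 + (4/3)x^2 - (8/3)x - 176/81

E_{2/3} f = -(1/4)x^4 - (2/3)x^3 + 2x^2 + (88/27)x + 38/81
θ E_{2/3} f = -x^4 - 2x^3 + 4x^2 + (88/27)x
θ f = -x^4 + (16/3)x^2
E_{2/3} θ f = -x^4 - (8/3)x^3 + (8/3)x^2 + (160/27)x + 176/81
[θ, E_{2/3}] f = (2/3)x^3 + (4/3)x^2 - (8/3)x - 176/81


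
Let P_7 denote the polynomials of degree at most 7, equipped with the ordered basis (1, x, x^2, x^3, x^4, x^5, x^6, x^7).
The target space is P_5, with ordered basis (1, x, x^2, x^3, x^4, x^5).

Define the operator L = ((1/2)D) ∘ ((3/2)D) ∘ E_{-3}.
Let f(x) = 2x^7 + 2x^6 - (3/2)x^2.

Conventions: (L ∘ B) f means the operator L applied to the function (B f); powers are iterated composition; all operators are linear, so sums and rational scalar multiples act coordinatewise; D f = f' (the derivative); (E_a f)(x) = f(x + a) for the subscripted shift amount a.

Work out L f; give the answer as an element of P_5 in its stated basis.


E_{-3} f = 2x^7 - 40x^6 + 342x^5 - 1620x^4 + 4590x^3 - (15555/2)x^2 + 7299x - 5859/2
D E_{-3} f = 14x^6 - 240x^5 + 1710x^4 - 6480x^3 + 13770x^2 - 15555x + 7299
((3/2)D) E_{-3} f = 21x^6 - 360x^5 + 2565x^4 - 9720x^3 + 20655x^2 - (46665/2)x + 21897/2
D ((3/2)D) E_{-3} f = 126x^5 - 1800x^4 + 10260x^3 - 29160x^2 + 41310x - 46665/2
((1/2)D) ((3/2)D) E_{-3} f = 63x^5 - 900x^4 + 5130x^3 - 14580x^2 + 20655x - 46665/4

the image equals g(x) = 63x^5 - 900x^4 + 5130x^3 - 14580x^2 + 20655x - 46665/4


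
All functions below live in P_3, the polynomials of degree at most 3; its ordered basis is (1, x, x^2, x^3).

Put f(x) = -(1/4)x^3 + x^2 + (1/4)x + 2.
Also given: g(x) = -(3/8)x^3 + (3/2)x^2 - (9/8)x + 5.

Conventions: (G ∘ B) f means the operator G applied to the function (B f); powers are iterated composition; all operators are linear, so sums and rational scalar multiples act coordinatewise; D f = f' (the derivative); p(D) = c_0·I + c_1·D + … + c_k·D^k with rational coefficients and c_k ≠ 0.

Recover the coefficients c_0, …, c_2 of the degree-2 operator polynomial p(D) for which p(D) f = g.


D^0 f = -(1/4)x^3 + x^2 + (1/4)x + 2
D^1 f = -(3/4)x^2 + 2x + 1/4
D^2 f = -(3/2)x + 2
matching coefficients of g against c_0 f + c_1 Df + … from the top degree down determines the c_i
solution: c_0 = 3/2, c_1 = 0, c_2 = 1

p(D) = (3/2)·I + D^2, i.e. c_0 = 3/2, c_1 = 0, c_2 = 1


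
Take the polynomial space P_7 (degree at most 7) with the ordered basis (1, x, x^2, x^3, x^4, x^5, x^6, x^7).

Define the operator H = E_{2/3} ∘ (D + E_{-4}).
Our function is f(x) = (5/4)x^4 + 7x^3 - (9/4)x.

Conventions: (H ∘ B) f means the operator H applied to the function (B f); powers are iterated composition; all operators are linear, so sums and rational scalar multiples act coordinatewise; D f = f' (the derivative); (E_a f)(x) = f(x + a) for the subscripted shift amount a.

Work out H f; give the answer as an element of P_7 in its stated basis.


the image equals g(x) = (5/4)x^4 - (14/3)x^3 + (133/3)x^2 + (8701/108)x - 28795/324

D f = 5x^3 + 21x^2 - 9/4
E_{-4} f = (5/4)x^4 - 13x^3 + 36x^2 + (55/4)x - 119
(D + E_{-4}) f = (5/4)x^4 - 8x^3 + 57x^2 + (55/4)x - 485/4
E_{2/3} (D + E_{-4}) f = (5/4)x^4 - (14/3)x^3 + (133/3)x^2 + (8701/108)x - 28795/324


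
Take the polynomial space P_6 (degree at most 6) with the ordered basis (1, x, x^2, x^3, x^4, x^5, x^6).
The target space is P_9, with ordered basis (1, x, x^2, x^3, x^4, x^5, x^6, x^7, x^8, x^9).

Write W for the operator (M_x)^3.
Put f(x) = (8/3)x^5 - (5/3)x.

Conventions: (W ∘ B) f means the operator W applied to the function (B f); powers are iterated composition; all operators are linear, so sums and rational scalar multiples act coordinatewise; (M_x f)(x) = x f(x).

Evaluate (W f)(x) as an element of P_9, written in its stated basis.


M_x f = (8/3)x^6 - (5/3)x^2
M_x M_x f = (8/3)x^7 - (5/3)x^3
M_x M_x M_x f = (8/3)x^8 - (5/3)x^4

g(x) = (8/3)x^8 - (5/3)x^4
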